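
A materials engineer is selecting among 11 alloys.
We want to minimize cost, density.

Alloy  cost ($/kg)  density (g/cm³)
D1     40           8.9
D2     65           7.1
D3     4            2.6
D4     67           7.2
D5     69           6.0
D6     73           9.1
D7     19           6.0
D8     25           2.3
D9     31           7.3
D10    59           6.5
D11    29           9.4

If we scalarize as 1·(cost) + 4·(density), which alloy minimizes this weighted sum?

D1: 1·40 + 4·8.9 = 75.6
D2: 1·65 + 4·7.1 = 93.4
D3: 1·4 + 4·2.6 = 14.4
D4: 1·67 + 4·7.2 = 95.8
D5: 1·69 + 4·6.0 = 93.0
D6: 1·73 + 4·9.1 = 109.4
D7: 1·19 + 4·6.0 = 43.0
D8: 1·25 + 4·2.3 = 34.2
D9: 1·31 + 4·7.3 = 60.2
D10: 1·59 + 4·6.5 = 85.0
D11: 1·29 + 4·9.4 = 66.6
Lowest: D3 at 14.4.

D3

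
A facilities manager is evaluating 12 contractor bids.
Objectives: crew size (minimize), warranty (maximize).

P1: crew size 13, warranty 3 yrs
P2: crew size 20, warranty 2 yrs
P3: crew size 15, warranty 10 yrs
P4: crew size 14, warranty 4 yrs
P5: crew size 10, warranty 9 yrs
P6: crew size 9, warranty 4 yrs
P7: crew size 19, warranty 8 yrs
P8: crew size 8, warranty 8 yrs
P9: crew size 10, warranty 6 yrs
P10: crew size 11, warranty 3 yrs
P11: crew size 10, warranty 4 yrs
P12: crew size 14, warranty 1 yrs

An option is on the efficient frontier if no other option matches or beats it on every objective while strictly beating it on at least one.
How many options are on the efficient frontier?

P1: dominated by P5 (crew size 10≤13, warranty 9≥3).
P2: dominated by P1 (crew size 13≤20, warranty 3≥2).
P3: not dominated (best warranty).
P4: dominated by P5 (crew size 10≤14, warranty 9≥4).
P5: not dominated.
P6: dominated by P8 (crew size 8≤9, warranty 8≥4).
P7: dominated by P3 (crew size 15≤19, warranty 10≥8).
P8: not dominated (best crew size).
P9: dominated by P5 (crew size 10≤10, warranty 9≥6).
P10: dominated by P5 (crew size 10≤11, warranty 9≥3).
P11: dominated by P5 (crew size 10≤10, warranty 9≥4).
P12: dominated by P1 (crew size 13≤14, warranty 3≥1).
Pareto-optimal: P3, P5, P8 → 3.

3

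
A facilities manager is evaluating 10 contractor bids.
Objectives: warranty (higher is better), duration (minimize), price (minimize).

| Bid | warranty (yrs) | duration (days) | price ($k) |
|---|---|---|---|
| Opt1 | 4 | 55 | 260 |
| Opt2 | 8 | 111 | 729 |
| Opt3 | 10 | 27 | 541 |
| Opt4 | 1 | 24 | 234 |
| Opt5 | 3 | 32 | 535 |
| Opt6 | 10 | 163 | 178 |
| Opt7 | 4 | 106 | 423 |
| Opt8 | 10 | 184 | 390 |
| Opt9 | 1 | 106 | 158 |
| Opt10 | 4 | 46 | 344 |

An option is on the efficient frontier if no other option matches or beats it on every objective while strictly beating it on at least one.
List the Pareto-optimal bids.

Opt1, Opt3, Opt4, Opt5, Opt6, Opt9, Opt10

Opt1: not dominated.
Opt2: dominated by Opt3 (warranty 10≥8, duration 27≤111, price 541≤729).
Opt3: not dominated.
Opt4: not dominated (best duration).
Opt5: not dominated.
Opt6: not dominated.
Opt7: dominated by Opt1 (warranty 4≥4, duration 55≤106, price 260≤423).
Opt8: dominated by Opt6 (warranty 10≥10, duration 163≤184, price 178≤390).
Opt9: not dominated (best price).
Opt10: not dominated.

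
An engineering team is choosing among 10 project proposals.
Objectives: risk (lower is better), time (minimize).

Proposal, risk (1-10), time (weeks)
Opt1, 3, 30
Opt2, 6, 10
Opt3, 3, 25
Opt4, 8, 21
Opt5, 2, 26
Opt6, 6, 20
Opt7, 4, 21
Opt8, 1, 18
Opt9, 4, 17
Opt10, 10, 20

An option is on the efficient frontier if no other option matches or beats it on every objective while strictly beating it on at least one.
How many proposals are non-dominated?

Opt1: dominated by Opt3 (risk 3≤3, time 25≤30).
Opt2: not dominated (best time).
Opt3: dominated by Opt8 (risk 1≤3, time 18≤25).
Opt4: dominated by Opt2 (risk 6≤8, time 10≤21).
Opt5: dominated by Opt8 (risk 1≤2, time 18≤26).
Opt6: dominated by Opt2 (risk 6≤6, time 10≤20).
Opt7: dominated by Opt8 (risk 1≤4, time 18≤21).
Opt8: not dominated (best risk).
Opt9: not dominated.
Opt10: dominated by Opt2 (risk 6≤10, time 10≤20).
Pareto-optimal: Opt2, Opt8, Opt9 → 3.

3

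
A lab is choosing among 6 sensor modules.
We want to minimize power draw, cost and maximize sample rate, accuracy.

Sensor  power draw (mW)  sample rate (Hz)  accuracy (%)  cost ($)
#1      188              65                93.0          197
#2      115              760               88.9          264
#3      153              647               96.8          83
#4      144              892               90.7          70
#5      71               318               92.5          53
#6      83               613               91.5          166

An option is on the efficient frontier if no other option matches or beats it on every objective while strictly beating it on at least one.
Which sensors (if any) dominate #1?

#3

#3: power draw 153≤188, sample rate 647≥65, accuracy 96.8≥93.0, cost 83≤197 — dominates #1.
Others (#2, #4, #5, #6) are each worse than #1 on at least one objective.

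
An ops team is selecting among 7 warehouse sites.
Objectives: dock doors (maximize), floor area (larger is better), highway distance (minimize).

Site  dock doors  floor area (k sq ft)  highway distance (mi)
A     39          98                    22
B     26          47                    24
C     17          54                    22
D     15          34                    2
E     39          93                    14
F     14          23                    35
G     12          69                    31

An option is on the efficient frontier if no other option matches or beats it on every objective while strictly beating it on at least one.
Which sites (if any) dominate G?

A, E

A: dock doors 39≥12, floor area 98≥69, highway distance 22≤31 — dominates G.
E: dock doors 39≥12, floor area 93≥69, highway distance 14≤31 — dominates G.
Others (B, C, D, F) are each worse than G on at least one objective.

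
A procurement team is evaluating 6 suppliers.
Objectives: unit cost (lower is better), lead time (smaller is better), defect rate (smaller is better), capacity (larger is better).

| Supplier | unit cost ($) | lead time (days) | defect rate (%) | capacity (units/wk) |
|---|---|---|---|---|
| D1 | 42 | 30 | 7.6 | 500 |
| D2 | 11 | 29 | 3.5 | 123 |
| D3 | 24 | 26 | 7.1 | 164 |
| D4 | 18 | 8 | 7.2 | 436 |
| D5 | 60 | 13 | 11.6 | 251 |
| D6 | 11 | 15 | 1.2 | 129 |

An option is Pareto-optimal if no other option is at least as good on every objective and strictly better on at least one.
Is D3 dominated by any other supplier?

D1: worse on unit cost (42 vs 24).
D2: worse on lead time (29 vs 26).
D4: worse on defect rate (7.2 vs 7.1).
D5: worse on unit cost (60 vs 24).
D6: worse on capacity (129 vs 164).
No option is at least as good as D3 on every objective and strictly better on one.

No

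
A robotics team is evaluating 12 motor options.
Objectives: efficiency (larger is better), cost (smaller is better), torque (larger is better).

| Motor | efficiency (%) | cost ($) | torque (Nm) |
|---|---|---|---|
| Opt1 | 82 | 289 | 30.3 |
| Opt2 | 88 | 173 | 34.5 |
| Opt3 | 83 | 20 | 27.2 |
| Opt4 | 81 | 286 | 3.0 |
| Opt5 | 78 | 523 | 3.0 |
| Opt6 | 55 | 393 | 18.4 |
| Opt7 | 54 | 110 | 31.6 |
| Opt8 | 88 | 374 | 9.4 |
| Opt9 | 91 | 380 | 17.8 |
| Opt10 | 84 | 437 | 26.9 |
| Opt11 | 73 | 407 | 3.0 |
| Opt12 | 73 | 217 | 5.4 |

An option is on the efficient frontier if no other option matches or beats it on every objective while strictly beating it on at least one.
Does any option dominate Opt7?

No

Opt1: worse on cost (289 vs 110).
Opt2: worse on cost (173 vs 110).
Opt3: worse on torque (27.2 vs 31.6).
Opt4: worse on cost (286 vs 110).
Opt5: worse on cost (523 vs 110).
Opt6: worse on cost (393 vs 110).
Opt8: worse on cost (374 vs 110).
Opt9: worse on cost (380 vs 110).
Opt10: worse on cost (437 vs 110).
Opt11: worse on cost (407 vs 110).
Opt12: worse on cost (217 vs 110).
No option is at least as good as Opt7 on every objective and strictly better on one.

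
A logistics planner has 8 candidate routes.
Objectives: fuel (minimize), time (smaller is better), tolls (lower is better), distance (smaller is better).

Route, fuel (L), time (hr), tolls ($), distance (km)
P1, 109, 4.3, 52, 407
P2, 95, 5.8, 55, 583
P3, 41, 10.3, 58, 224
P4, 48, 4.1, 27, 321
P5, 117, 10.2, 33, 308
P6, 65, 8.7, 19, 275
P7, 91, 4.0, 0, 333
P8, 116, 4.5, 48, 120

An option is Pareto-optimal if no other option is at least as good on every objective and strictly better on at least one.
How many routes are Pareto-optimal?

5

P1: dominated by P4 (fuel 48≤109, time 4.1≤4.3, tolls 27≤52, distance 321≤407).
P2: dominated by P4 (fuel 48≤95, time 4.1≤5.8, tolls 27≤55, distance 321≤583).
P3: not dominated (best fuel).
P4: not dominated.
P5: dominated by P6 (fuel 65≤117, time 8.7≤10.2, tolls 19≤33, distance 275≤308).
P6: not dominated.
P7: not dominated (best time).
P8: not dominated (best distance).
Pareto-optimal: P3, P4, P6, P7, P8 → 5.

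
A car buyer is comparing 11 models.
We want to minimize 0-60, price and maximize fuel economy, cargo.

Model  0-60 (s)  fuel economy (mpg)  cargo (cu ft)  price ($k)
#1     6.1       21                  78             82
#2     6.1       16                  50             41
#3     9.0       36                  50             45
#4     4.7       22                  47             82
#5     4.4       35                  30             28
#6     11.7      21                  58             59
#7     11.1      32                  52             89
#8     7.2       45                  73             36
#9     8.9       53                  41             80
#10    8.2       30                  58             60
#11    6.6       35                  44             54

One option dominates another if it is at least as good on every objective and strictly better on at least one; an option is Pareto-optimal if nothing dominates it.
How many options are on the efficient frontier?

#1: not dominated (best cargo).
#2: not dominated.
#3: dominated by #8 (0-60 7.2≤9.0, fuel economy 45≥36, cargo 73≥50, price 36≤45).
#4: not dominated.
#5: not dominated (best 0-60).
#6: dominated by #8 (0-60 7.2≤11.7, fuel economy 45≥21, cargo 73≥58, price 36≤59).
#7: dominated by #8 (0-60 7.2≤11.1, fuel economy 45≥32, cargo 73≥52, price 36≤89).
#8: not dominated.
#9: not dominated (best fuel economy).
#10: dominated by #8 (0-60 7.2≤8.2, fuel economy 45≥30, cargo 73≥58, price 36≤60).
#11: not dominated.
Pareto-optimal: #1, #2, #4, #5, #8, #9, #11 → 7.

7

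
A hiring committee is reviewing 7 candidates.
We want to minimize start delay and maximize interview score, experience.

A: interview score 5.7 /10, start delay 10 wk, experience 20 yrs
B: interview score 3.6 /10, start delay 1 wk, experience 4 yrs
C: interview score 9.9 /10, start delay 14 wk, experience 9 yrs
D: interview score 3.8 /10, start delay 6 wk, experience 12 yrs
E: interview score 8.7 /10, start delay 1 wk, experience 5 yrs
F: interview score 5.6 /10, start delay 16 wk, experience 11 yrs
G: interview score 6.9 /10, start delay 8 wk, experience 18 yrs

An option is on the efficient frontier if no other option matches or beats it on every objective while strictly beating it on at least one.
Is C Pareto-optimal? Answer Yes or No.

A: worse on interview score (5.7 vs 9.9).
B: worse on interview score (3.6 vs 9.9).
D: worse on interview score (3.8 vs 9.9).
E: worse on interview score (8.7 vs 9.9).
F: worse on interview score (5.6 vs 9.9).
G: worse on interview score (6.9 vs 9.9).
No option is at least as good as C on every objective and strictly better on one.

Yes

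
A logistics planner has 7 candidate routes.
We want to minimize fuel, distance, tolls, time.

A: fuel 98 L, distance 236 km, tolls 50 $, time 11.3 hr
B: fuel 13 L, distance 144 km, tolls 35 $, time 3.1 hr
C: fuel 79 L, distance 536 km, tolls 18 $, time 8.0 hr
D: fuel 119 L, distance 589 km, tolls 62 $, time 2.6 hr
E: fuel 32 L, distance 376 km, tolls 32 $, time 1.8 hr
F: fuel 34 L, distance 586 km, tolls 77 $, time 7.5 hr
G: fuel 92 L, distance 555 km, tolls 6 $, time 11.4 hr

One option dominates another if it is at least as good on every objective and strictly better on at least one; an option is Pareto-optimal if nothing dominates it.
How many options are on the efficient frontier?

4

A: dominated by B (fuel 13≤98, distance 144≤236, tolls 35≤50, time 3.1≤11.3).
B: not dominated (best fuel).
C: not dominated.
D: dominated by E (fuel 32≤119, distance 376≤589, tolls 32≤62, time 1.8≤2.6).
E: not dominated (best time).
F: dominated by B (fuel 13≤34, distance 144≤586, tolls 35≤77, time 3.1≤7.5).
G: not dominated (best tolls).
Pareto-optimal: B, C, E, G → 4.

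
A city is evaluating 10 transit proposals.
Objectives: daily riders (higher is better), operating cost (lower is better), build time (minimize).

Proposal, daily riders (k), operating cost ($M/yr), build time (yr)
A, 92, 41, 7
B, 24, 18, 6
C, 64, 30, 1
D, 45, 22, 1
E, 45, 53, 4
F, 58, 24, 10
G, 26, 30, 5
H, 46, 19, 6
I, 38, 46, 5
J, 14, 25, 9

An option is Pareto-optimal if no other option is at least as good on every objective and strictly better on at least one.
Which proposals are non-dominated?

A: not dominated (best daily riders).
B: not dominated (best operating cost).
C: not dominated.
D: not dominated.
E: dominated by C (daily riders 64≥45, operating cost 30≤53, build time 1≤4).
F: not dominated.
G: dominated by C (daily riders 64≥26, operating cost 30≤30, build time 1≤5).
H: not dominated.
I: dominated by C (daily riders 64≥38, operating cost 30≤46, build time 1≤5).
J: dominated by B (daily riders 24≥14, operating cost 18≤25, build time 6≤9).

A, B, C, D, F, H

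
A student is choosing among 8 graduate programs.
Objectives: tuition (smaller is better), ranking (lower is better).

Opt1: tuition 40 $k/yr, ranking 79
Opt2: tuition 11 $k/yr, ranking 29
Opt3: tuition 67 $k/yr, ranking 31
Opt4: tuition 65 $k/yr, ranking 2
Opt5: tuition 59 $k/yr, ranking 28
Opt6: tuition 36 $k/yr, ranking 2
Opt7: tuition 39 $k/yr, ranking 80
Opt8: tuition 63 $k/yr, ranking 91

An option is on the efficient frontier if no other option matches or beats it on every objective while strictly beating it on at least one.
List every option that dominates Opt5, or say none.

Opt6: tuition 36≤59, ranking 2≤28 — dominates Opt5.
Others (Opt1, Opt2, Opt3, Opt4, Opt7, Opt8) are each worse than Opt5 on at least one objective.

Opt6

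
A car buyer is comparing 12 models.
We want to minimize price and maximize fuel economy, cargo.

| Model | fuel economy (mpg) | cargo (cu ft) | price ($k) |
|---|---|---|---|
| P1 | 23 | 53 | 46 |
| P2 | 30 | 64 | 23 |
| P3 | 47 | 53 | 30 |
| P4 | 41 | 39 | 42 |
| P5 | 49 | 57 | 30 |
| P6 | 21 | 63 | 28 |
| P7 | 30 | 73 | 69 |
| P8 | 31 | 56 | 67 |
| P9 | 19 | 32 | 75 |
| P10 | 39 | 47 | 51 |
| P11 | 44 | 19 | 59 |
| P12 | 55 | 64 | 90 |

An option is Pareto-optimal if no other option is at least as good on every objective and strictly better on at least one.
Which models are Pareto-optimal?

P1: dominated by P2 (fuel economy 30≥23, cargo 64≥53, price 23≤46).
P2: not dominated (best price).
P3: dominated by P5 (fuel economy 49≥47, cargo 57≥53, price 30≤30).
P4: dominated by P3 (fuel economy 47≥41, cargo 53≥39, price 30≤42).
P5: not dominated.
P6: dominated by P2 (fuel economy 30≥21, cargo 64≥63, price 23≤28).
P7: not dominated (best cargo).
P8: dominated by P5 (fuel economy 49≥31, cargo 57≥56, price 30≤67).
P9: dominated by P1 (fuel economy 23≥19, cargo 53≥32, price 46≤75).
P10: dominated by P3 (fuel economy 47≥39, cargo 53≥47, price 30≤51).
P11: dominated by P3 (fuel economy 47≥44, cargo 53≥19, price 30≤59).
P12: not dominated (best fuel economy).

P2, P5, P7, P12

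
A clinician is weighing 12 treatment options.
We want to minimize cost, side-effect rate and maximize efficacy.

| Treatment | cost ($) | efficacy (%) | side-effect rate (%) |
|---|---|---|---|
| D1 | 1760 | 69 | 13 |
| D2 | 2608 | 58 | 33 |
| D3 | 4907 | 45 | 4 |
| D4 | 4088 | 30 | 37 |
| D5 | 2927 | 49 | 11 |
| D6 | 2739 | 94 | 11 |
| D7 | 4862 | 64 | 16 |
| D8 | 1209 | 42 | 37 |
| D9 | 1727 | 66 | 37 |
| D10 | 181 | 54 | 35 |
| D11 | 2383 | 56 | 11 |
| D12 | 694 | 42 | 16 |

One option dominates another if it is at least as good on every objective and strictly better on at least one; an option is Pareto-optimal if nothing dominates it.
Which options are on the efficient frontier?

D1: not dominated.
D2: dominated by D1 (cost 1760≤2608, efficacy 69≥58, side-effect rate 13≤33).
D3: not dominated (best side-effect rate).
D4: dominated by D1 (cost 1760≤4088, efficacy 69≥30, side-effect rate 13≤37).
D5: dominated by D6 (cost 2739≤2927, efficacy 94≥49, side-effect rate 11≤11).
D6: not dominated (best efficacy).
D7: dominated by D1 (cost 1760≤4862, efficacy 69≥64, side-effect rate 13≤16).
D8: dominated by D10 (cost 181≤1209, efficacy 54≥42, side-effect rate 35≤37).
D9: not dominated.
D10: not dominated (best cost).
D11: not dominated.
D12: not dominated.

D1, D3, D6, D9, D10, D11, D12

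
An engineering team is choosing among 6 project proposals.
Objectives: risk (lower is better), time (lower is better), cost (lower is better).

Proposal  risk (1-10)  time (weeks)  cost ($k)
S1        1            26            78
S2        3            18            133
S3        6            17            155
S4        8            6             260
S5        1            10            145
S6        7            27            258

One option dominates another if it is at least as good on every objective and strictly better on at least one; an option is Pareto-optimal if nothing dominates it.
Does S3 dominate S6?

Yes

S3 vs S6: risk 6≤7, time 17≤27, cost 155≤258 — S3 is at least as good on every objective with at least one strict improvement.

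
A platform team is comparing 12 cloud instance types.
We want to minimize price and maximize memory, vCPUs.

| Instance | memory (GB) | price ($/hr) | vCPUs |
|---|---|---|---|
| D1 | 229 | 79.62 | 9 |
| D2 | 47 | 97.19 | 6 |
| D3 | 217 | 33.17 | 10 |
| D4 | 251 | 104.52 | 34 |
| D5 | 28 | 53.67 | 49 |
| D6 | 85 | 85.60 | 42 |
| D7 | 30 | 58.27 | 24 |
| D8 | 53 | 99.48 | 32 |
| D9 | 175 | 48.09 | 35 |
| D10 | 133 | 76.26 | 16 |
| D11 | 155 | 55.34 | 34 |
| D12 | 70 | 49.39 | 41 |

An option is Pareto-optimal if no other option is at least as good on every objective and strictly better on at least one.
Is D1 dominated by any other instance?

No

D2: worse on memory (47 vs 229).
D3: worse on memory (217 vs 229).
D4: worse on price (104.52 vs 79.62).
D5: worse on memory (28 vs 229).
D6: worse on memory (85 vs 229).
D7: worse on memory (30 vs 229).
D8: worse on memory (53 vs 229).
D9: worse on memory (175 vs 229).
D10: worse on memory (133 vs 229).
D11: worse on memory (155 vs 229).
D12: worse on memory (70 vs 229).
No option is at least as good as D1 on every objective and strictly better on one.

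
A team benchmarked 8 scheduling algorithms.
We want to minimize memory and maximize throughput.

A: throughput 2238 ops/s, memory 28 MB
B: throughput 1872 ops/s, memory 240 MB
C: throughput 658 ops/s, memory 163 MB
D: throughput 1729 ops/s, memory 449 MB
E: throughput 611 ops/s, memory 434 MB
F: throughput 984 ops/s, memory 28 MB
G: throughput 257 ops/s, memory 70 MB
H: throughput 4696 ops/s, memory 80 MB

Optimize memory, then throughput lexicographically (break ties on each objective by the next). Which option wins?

A

First minimize memory: best is 28, kept {A, F}.
Then maximize throughput: best is 2238, kept {A}.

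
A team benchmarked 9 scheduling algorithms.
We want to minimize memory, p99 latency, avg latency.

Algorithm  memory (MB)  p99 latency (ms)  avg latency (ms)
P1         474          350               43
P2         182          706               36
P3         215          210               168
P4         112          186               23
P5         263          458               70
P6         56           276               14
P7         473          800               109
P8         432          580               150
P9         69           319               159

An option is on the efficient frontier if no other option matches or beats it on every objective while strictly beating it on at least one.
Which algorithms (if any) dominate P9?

P6

P6: memory 56≤69, p99 latency 276≤319, avg latency 14≤159 — dominates P9.
Others (P1, P2, P3, P4, P5, P7, P8) are each worse than P9 on at least one objective.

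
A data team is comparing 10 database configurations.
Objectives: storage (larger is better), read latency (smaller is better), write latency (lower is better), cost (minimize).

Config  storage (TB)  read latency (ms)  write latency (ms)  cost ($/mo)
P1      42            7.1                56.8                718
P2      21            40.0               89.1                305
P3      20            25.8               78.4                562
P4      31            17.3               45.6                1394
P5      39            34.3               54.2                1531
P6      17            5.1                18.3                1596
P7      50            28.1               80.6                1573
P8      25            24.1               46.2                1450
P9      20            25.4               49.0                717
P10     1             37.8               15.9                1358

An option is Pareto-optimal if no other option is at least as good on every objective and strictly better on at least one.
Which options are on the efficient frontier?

P1, P2, P3, P4, P5, P6, P7, P9, P10

P1: not dominated.
P2: not dominated (best cost).
P3: not dominated.
P4: not dominated.
P5: not dominated.
P6: not dominated (best read latency).
P7: not dominated (best storage).
P8: dominated by P4 (storage 31≥25, read latency 17.3≤24.1, write latency 45.6≤46.2, cost 1394≤1450).
P9: not dominated.
P10: not dominated (best write latency).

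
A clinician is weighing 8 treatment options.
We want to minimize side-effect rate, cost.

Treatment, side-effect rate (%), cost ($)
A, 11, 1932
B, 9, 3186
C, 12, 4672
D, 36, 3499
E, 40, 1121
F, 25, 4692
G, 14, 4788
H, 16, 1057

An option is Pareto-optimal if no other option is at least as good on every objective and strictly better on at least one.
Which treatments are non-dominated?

A: not dominated.
B: not dominated (best side-effect rate).
C: dominated by A (side-effect rate 11≤12, cost 1932≤4672).
D: dominated by A (side-effect rate 11≤36, cost 1932≤3499).
E: dominated by H (side-effect rate 16≤40, cost 1057≤1121).
F: dominated by A (side-effect rate 11≤25, cost 1932≤4692).
G: dominated by A (side-effect rate 11≤14, cost 1932≤4788).
H: not dominated (best cost).

A, B, H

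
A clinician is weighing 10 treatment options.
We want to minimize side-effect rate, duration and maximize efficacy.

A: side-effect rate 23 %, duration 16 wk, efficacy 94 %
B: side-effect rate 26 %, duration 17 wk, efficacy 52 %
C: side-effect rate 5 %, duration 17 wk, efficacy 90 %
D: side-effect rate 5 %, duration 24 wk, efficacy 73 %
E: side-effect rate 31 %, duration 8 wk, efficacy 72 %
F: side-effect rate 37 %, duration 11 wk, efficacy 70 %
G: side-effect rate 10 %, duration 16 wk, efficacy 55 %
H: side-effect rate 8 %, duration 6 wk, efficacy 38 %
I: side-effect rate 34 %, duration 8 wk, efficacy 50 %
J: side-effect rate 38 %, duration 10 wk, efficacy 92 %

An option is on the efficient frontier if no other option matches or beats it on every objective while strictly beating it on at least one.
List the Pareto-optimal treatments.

A, C, E, G, H, J

A: not dominated (best efficacy).
B: dominated by A (side-effect rate 23≤26, duration 16≤17, efficacy 94≥52).
C: not dominated.
D: dominated by C (side-effect rate 5≤5, duration 17≤24, efficacy 90≥73).
E: not dominated.
F: dominated by E (side-effect rate 31≤37, duration 8≤11, efficacy 72≥70).
G: not dominated.
H: not dominated (best duration).
I: dominated by E (side-effect rate 31≤34, duration 8≤8, efficacy 72≥50).
J: not dominated.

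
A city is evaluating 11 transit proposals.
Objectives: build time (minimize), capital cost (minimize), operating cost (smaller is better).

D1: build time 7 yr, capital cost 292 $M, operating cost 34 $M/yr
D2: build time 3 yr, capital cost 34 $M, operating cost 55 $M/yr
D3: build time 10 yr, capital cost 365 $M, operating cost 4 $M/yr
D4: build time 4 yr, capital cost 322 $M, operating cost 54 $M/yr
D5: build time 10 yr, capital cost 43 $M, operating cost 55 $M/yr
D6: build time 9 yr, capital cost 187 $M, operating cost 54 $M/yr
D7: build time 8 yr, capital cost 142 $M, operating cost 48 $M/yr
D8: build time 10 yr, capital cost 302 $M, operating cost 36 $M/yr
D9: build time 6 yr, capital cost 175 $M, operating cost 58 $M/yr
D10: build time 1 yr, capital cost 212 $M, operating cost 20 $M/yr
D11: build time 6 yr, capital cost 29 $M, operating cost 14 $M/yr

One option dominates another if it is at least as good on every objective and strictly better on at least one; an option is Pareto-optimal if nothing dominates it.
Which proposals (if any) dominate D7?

D11

D11: build time 6≤8, capital cost 29≤142, operating cost 14≤48 — dominates D7.
Others (D1, D2, D3, D4, D5, D6, D8, D9, D10) are each worse than D7 on at least one objective.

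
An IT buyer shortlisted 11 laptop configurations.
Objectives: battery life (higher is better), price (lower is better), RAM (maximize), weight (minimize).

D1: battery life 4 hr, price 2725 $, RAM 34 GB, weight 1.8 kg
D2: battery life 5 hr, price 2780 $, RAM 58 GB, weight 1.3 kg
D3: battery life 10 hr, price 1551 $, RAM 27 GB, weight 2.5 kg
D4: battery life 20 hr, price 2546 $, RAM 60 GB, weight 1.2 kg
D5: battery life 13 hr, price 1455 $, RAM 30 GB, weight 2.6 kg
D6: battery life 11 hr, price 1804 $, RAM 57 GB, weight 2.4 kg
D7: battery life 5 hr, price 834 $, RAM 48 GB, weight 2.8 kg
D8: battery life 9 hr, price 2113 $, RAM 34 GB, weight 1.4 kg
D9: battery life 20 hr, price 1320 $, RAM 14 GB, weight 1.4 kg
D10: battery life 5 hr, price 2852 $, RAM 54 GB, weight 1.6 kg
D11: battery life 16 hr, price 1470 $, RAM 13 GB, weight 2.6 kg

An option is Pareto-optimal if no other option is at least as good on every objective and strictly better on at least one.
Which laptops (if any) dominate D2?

D4: battery life 20≥5, price 2546≤2780, RAM 60≥58, weight 1.2≤1.3 — dominates D2.
Others (D1, D3, D5, D6, D7, D8, D9, D10, D11) are each worse than D2 on at least one objective.

D4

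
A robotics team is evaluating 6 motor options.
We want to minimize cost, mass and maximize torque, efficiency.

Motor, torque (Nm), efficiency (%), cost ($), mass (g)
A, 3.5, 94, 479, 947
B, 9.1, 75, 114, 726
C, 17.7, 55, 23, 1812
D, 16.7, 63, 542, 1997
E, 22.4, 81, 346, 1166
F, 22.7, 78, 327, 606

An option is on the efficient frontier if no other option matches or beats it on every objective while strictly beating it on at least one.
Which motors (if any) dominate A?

none

B: worse on efficiency (75 vs 94).
C: worse on efficiency (55 vs 94).
D: worse on efficiency (63 vs 94).
E: worse on efficiency (81 vs 94).
F: worse on efficiency (78 vs 94).
No option dominates A.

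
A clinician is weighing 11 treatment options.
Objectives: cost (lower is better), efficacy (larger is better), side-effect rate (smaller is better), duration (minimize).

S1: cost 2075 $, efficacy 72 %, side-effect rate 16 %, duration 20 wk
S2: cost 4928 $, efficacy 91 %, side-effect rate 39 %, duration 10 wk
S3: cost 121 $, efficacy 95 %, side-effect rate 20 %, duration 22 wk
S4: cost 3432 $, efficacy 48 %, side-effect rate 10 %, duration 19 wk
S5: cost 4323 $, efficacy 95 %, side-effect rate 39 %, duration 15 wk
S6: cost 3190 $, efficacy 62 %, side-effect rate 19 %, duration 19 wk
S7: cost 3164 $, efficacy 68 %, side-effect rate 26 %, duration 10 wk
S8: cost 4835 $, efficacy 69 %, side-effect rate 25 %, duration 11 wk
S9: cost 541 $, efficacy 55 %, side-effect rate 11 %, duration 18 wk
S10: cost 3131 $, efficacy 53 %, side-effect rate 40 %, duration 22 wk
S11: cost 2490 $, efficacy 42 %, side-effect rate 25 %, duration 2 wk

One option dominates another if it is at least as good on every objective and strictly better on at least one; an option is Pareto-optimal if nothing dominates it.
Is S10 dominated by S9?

S9 vs S10: cost 541≤3131, efficacy 55≥53, side-effect rate 11≤40, duration 18≤22 — S9 is at least as good on every objective with at least one strict improvement.

Yes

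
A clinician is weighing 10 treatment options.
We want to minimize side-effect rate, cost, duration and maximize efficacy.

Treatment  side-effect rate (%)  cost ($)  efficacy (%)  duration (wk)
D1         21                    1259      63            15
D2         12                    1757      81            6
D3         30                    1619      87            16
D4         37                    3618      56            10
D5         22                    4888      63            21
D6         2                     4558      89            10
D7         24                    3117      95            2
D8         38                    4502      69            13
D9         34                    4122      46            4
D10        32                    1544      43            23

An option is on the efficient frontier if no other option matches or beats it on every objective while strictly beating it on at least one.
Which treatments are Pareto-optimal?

D1: not dominated (best cost).
D2: not dominated.
D3: not dominated.
D4: dominated by D2 (side-effect rate 12≤37, cost 1757≤3618, efficacy 81≥56, duration 6≤10).
D5: dominated by D1 (side-effect rate 21≤22, cost 1259≤4888, efficacy 63≥63, duration 15≤21).
D6: not dominated (best side-effect rate).
D7: not dominated (best efficacy).
D8: dominated by D2 (side-effect rate 12≤38, cost 1757≤4502, efficacy 81≥69, duration 6≤13).
D9: dominated by D7 (side-effect rate 24≤34, cost 3117≤4122, efficacy 95≥46, duration 2≤4).
D10: dominated by D1 (side-effect rate 21≤32, cost 1259≤1544, efficacy 63≥43, duration 15≤23).

D1, D2, D3, D6, D7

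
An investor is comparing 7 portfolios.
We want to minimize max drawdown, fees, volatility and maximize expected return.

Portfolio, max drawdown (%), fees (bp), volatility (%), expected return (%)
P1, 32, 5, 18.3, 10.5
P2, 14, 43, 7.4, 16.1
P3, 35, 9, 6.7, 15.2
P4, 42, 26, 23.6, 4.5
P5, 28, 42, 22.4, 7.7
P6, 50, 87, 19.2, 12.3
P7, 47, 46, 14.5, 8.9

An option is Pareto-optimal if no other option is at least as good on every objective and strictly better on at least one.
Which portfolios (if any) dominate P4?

P1: max drawdown 32≤42, fees 5≤26, volatility 18.3≤23.6, expected return 10.5≥4.5 — dominates P4.
P3: max drawdown 35≤42, fees 9≤26, volatility 6.7≤23.6, expected return 15.2≥4.5 — dominates P4.
Others (P2, P5, P6, P7) are each worse than P4 on at least one objective.

P1, P3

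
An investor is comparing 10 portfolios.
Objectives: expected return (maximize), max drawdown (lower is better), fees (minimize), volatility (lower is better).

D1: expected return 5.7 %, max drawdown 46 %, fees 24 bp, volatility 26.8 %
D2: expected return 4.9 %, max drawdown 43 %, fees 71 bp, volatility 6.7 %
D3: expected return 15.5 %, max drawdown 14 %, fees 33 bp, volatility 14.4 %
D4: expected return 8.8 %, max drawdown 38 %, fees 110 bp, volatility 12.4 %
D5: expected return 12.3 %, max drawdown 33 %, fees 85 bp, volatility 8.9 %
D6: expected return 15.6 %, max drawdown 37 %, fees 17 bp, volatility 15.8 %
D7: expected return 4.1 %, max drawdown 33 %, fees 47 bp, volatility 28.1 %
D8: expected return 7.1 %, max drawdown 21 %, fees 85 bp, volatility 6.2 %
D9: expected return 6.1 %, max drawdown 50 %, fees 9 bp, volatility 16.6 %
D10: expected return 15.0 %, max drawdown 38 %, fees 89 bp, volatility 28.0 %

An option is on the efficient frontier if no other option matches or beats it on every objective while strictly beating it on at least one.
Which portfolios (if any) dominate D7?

D3: expected return 15.5≥4.1, max drawdown 14≤33, fees 33≤47, volatility 14.4≤28.1 — dominates D7.
Others (D1, D2, D4, D5, D6, D8, D9, D10) are each worse than D7 on at least one objective.

D3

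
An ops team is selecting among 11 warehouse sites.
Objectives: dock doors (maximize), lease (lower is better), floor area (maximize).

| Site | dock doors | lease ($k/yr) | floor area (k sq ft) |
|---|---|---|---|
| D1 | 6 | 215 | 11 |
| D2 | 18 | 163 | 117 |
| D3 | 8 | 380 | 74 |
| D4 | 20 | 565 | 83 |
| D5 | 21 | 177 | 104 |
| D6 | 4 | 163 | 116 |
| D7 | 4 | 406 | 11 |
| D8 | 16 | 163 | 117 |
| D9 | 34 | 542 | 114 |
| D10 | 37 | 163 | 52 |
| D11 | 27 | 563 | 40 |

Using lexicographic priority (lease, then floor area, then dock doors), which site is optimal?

First minimize lease: best is 163, kept {D2, D6, D8, D10}.
Then maximize floor area: best is 117, kept {D2, D8}.
Then maximize dock doors: best is 18, kept {D2}.

D2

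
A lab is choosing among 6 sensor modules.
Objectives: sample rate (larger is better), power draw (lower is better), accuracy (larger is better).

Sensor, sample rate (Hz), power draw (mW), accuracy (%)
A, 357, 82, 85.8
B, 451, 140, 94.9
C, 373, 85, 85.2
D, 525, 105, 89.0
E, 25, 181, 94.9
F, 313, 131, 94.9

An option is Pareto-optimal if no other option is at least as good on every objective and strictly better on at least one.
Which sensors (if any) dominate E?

B: sample rate 451≥25, power draw 140≤181, accuracy 94.9≥94.9 — dominates E.
F: sample rate 313≥25, power draw 131≤181, accuracy 94.9≥94.9 — dominates E.
Others (A, C, D) are each worse than E on at least one objective.

B, F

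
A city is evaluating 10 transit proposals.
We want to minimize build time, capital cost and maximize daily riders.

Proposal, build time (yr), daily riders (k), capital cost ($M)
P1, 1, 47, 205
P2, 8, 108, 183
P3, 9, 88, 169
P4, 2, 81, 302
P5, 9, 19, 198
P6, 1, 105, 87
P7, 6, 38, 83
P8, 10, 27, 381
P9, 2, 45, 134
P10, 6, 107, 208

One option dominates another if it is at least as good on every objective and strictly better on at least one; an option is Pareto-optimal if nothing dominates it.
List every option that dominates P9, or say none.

P6: build time 1≤2, daily riders 105≥45, capital cost 87≤134 — dominates P9.
Others (P1, P2, P3, P4, P5, P7, P8, P10) are each worse than P9 on at least one objective.

P6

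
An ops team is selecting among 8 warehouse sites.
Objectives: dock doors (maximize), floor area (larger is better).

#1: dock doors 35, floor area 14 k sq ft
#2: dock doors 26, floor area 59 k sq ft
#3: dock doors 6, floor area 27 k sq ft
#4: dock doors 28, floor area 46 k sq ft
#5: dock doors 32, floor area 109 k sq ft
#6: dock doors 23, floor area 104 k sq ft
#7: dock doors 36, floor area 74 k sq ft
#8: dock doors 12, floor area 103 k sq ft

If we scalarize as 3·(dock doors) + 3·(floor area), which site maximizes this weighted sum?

#1: 3·35 + 3·14 = 147
#2: 3·26 + 3·59 = 255
#3: 3·6 + 3·27 = 99
#4: 3·28 + 3·46 = 222
#5: 3·32 + 3·109 = 423
#6: 3·23 + 3·104 = 381
#7: 3·36 + 3·74 = 330
#8: 3·12 + 3·103 = 345
Highest: #5 at 423.

#5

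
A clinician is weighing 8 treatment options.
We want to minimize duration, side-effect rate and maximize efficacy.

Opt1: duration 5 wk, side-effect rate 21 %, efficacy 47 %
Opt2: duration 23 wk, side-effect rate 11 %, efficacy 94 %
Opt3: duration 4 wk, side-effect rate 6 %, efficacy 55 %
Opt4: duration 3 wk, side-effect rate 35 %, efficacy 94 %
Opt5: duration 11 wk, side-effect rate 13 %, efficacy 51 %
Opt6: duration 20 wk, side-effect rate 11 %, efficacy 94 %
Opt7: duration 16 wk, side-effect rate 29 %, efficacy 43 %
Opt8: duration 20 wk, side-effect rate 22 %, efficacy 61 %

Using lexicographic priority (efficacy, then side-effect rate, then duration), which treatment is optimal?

Opt6

First maximize efficacy: best is 94, kept {Opt2, Opt4, Opt6}.
Then minimize side-effect rate: best is 11, kept {Opt2, Opt6}.
Then minimize duration: best is 20, kept {Opt6}.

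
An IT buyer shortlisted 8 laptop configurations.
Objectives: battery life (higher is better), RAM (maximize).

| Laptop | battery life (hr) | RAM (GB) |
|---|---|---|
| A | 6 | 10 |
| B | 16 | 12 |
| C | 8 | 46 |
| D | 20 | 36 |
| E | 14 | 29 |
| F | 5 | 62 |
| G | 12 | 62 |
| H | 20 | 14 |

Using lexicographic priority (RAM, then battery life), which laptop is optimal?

G

First maximize RAM: best is 62, kept {F, G}.
Then maximize battery life: best is 12, kept {G}.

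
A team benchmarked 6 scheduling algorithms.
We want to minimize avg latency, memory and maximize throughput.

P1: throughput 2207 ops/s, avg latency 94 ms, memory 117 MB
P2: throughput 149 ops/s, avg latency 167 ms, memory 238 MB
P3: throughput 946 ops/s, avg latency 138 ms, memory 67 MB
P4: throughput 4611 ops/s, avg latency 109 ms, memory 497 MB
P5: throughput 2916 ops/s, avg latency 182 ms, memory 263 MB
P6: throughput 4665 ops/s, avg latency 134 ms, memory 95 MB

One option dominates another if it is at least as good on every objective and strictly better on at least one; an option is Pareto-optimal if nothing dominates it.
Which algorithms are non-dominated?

P1: not dominated (best avg latency).
P2: dominated by P1 (throughput 2207≥149, avg latency 94≤167, memory 117≤238).
P3: not dominated (best memory).
P4: not dominated.
P5: dominated by P6 (throughput 4665≥2916, avg latency 134≤182, memory 95≤263).
P6: not dominated (best throughput).

P1, P3, P4, P6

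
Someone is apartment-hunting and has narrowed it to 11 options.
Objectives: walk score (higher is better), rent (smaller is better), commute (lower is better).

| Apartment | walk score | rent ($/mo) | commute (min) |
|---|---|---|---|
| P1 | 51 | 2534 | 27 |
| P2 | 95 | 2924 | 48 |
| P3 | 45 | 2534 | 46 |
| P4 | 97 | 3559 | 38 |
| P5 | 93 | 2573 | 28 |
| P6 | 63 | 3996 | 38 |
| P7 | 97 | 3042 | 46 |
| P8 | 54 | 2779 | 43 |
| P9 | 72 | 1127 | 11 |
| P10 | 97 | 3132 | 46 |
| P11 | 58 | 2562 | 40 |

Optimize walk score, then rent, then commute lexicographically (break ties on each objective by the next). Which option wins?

P7

First maximize walk score: best is 97, kept {P4, P7, P10}.
Then minimize rent: best is 3042, kept {P7}.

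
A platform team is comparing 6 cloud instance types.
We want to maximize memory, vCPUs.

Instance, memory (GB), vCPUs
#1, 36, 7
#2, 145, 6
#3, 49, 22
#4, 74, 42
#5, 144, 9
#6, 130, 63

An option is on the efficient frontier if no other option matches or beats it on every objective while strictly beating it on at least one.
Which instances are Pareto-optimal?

#1: dominated by #3 (memory 49≥36, vCPUs 22≥7).
#2: not dominated (best memory).
#3: dominated by #4 (memory 74≥49, vCPUs 42≥22).
#4: dominated by #6 (memory 130≥74, vCPUs 63≥42).
#5: not dominated.
#6: not dominated (best vCPUs).

#2, #5, #6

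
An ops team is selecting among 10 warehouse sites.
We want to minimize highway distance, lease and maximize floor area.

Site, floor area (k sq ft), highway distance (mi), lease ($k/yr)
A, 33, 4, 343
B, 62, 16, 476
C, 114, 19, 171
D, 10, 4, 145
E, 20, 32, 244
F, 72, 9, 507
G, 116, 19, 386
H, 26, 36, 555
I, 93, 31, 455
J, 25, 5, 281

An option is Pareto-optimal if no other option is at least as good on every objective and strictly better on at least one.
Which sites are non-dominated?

A: not dominated.
B: not dominated.
C: not dominated.
D: not dominated (best lease).
E: dominated by C (floor area 114≥20, highway distance 19≤32, lease 171≤244).
F: not dominated.
G: not dominated (best floor area).
H: dominated by A (floor area 33≥26, highway distance 4≤36, lease 343≤555).
I: dominated by C (floor area 114≥93, highway distance 19≤31, lease 171≤455).
J: not dominated.

A, B, C, D, F, G, J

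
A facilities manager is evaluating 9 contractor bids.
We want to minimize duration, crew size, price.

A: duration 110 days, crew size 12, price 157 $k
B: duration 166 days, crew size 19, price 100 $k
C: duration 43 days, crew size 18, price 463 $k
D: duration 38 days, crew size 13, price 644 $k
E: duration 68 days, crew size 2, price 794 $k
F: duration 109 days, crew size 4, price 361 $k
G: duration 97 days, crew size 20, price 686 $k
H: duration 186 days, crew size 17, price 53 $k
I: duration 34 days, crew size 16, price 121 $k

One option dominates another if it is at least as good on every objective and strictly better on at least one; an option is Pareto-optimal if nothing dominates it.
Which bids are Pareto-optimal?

A, B, D, E, F, H, I

A: not dominated.
B: not dominated.
C: dominated by I (duration 34≤43, crew size 16≤18, price 121≤463).
D: not dominated.
E: not dominated (best crew size).
F: not dominated.
G: dominated by C (duration 43≤97, crew size 18≤20, price 463≤686).
H: not dominated (best price).
I: not dominated (best duration).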